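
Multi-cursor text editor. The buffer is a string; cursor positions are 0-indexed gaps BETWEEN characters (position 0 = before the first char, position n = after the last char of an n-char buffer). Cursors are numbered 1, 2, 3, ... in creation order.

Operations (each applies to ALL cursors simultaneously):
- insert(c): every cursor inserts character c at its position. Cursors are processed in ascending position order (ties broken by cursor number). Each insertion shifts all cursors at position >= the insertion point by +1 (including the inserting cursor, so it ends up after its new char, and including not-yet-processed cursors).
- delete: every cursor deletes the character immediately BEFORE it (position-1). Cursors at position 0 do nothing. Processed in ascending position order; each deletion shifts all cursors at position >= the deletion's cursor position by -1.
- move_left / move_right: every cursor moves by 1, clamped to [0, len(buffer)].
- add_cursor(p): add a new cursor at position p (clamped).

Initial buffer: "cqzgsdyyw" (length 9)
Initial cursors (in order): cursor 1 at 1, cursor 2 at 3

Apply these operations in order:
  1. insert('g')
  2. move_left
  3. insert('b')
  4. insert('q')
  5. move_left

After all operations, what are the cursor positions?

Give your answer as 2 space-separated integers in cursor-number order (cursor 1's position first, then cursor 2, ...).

After op 1 (insert('g')): buffer="cgqzggsdyyw" (len 11), cursors c1@2 c2@5, authorship .1..2......
After op 2 (move_left): buffer="cgqzggsdyyw" (len 11), cursors c1@1 c2@4, authorship .1..2......
After op 3 (insert('b')): buffer="cbgqzbggsdyyw" (len 13), cursors c1@2 c2@6, authorship .11..22......
After op 4 (insert('q')): buffer="cbqgqzbqggsdyyw" (len 15), cursors c1@3 c2@8, authorship .111..222......
After op 5 (move_left): buffer="cbqgqzbqggsdyyw" (len 15), cursors c1@2 c2@7, authorship .111..222......

Answer: 2 7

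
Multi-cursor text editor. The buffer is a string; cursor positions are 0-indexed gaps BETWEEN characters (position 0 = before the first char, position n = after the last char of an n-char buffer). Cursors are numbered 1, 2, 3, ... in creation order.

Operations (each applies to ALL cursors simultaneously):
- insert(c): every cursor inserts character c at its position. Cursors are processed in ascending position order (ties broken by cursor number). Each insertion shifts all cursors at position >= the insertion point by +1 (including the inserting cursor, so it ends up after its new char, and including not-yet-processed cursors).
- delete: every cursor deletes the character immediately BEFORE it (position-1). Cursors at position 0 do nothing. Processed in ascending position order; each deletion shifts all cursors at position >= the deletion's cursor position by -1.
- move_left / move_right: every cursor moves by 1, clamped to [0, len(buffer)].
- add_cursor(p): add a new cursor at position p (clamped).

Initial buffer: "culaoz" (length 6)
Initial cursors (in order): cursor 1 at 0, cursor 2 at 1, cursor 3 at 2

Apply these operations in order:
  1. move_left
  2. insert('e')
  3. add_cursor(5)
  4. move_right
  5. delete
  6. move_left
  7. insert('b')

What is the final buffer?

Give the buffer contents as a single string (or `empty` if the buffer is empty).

Answer: bbebbeaoz

Derivation:
After op 1 (move_left): buffer="culaoz" (len 6), cursors c1@0 c2@0 c3@1, authorship ......
After op 2 (insert('e')): buffer="eeceulaoz" (len 9), cursors c1@2 c2@2 c3@4, authorship 12.3.....
After op 3 (add_cursor(5)): buffer="eeceulaoz" (len 9), cursors c1@2 c2@2 c3@4 c4@5, authorship 12.3.....
After op 4 (move_right): buffer="eeceulaoz" (len 9), cursors c1@3 c2@3 c3@5 c4@6, authorship 12.3.....
After op 5 (delete): buffer="eeaoz" (len 5), cursors c1@1 c2@1 c3@2 c4@2, authorship 13...
After op 6 (move_left): buffer="eeaoz" (len 5), cursors c1@0 c2@0 c3@1 c4@1, authorship 13...
After op 7 (insert('b')): buffer="bbebbeaoz" (len 9), cursors c1@2 c2@2 c3@5 c4@5, authorship 121343...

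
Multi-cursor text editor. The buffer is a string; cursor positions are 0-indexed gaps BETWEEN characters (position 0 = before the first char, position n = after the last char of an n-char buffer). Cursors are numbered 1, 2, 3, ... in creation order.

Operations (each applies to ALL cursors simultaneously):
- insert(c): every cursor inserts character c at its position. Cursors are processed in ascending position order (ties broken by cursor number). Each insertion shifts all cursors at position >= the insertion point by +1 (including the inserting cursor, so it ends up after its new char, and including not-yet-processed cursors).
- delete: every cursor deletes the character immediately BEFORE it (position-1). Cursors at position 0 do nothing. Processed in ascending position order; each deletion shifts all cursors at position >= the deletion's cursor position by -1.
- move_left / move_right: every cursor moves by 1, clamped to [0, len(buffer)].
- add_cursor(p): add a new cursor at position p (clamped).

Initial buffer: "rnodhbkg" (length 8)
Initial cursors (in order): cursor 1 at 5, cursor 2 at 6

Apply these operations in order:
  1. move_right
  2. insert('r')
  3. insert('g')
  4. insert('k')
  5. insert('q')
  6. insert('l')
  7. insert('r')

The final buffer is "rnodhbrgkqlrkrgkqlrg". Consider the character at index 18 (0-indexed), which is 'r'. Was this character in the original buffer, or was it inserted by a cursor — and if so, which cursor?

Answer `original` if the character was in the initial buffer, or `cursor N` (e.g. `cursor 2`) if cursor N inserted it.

After op 1 (move_right): buffer="rnodhbkg" (len 8), cursors c1@6 c2@7, authorship ........
After op 2 (insert('r')): buffer="rnodhbrkrg" (len 10), cursors c1@7 c2@9, authorship ......1.2.
After op 3 (insert('g')): buffer="rnodhbrgkrgg" (len 12), cursors c1@8 c2@11, authorship ......11.22.
After op 4 (insert('k')): buffer="rnodhbrgkkrgkg" (len 14), cursors c1@9 c2@13, authorship ......111.222.
After op 5 (insert('q')): buffer="rnodhbrgkqkrgkqg" (len 16), cursors c1@10 c2@15, authorship ......1111.2222.
After op 6 (insert('l')): buffer="rnodhbrgkqlkrgkqlg" (len 18), cursors c1@11 c2@17, authorship ......11111.22222.
After op 7 (insert('r')): buffer="rnodhbrgkqlrkrgkqlrg" (len 20), cursors c1@12 c2@19, authorship ......111111.222222.
Authorship (.=original, N=cursor N): . . . . . . 1 1 1 1 1 1 . 2 2 2 2 2 2 .
Index 18: author = 2

Answer: cursor 2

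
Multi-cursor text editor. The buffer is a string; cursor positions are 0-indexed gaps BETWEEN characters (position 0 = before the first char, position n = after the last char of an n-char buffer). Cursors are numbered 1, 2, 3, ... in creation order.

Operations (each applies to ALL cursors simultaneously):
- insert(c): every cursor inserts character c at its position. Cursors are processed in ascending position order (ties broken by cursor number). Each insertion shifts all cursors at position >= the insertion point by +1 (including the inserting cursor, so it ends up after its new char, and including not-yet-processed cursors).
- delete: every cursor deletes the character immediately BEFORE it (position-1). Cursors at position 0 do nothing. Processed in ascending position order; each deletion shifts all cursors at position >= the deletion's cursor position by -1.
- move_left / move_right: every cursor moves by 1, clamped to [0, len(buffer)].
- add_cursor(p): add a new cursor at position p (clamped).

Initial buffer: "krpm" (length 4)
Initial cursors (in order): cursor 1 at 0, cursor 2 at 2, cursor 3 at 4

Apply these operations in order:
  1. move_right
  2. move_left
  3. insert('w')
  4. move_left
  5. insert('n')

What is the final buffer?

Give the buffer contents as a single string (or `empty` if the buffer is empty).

Answer: nwkrnwpnwm

Derivation:
After op 1 (move_right): buffer="krpm" (len 4), cursors c1@1 c2@3 c3@4, authorship ....
After op 2 (move_left): buffer="krpm" (len 4), cursors c1@0 c2@2 c3@3, authorship ....
After op 3 (insert('w')): buffer="wkrwpwm" (len 7), cursors c1@1 c2@4 c3@6, authorship 1..2.3.
After op 4 (move_left): buffer="wkrwpwm" (len 7), cursors c1@0 c2@3 c3@5, authorship 1..2.3.
After op 5 (insert('n')): buffer="nwkrnwpnwm" (len 10), cursors c1@1 c2@5 c3@8, authorship 11..22.33.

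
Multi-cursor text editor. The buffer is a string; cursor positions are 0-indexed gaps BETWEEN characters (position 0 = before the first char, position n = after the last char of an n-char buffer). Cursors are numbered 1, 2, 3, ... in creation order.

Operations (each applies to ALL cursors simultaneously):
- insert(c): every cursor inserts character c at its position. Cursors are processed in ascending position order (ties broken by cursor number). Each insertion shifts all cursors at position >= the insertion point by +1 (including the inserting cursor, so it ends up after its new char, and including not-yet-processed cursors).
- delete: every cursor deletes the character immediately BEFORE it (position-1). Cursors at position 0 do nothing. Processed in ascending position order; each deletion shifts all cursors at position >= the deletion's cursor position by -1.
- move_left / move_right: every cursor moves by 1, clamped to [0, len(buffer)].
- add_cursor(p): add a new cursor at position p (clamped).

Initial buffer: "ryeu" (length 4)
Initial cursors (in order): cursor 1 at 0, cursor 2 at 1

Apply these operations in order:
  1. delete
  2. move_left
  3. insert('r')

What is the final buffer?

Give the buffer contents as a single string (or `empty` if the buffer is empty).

After op 1 (delete): buffer="yeu" (len 3), cursors c1@0 c2@0, authorship ...
After op 2 (move_left): buffer="yeu" (len 3), cursors c1@0 c2@0, authorship ...
After op 3 (insert('r')): buffer="rryeu" (len 5), cursors c1@2 c2@2, authorship 12...

Answer: rryeu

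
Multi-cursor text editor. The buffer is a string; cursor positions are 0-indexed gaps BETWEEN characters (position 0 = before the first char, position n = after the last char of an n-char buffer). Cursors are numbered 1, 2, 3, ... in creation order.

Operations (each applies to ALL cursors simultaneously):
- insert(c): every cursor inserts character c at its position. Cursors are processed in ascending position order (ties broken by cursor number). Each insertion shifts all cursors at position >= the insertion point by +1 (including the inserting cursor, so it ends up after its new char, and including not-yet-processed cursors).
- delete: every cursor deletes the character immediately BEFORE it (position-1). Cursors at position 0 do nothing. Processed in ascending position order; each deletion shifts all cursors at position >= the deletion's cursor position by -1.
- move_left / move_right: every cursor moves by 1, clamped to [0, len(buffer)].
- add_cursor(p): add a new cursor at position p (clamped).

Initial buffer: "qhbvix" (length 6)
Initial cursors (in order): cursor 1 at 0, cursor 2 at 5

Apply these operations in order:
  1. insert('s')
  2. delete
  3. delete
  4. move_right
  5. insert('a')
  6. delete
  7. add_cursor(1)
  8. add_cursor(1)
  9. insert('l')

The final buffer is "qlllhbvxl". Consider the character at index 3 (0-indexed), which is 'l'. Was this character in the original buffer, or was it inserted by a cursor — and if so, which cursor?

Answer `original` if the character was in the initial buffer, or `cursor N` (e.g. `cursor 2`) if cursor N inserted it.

Answer: cursor 4

Derivation:
After op 1 (insert('s')): buffer="sqhbvisx" (len 8), cursors c1@1 c2@7, authorship 1.....2.
After op 2 (delete): buffer="qhbvix" (len 6), cursors c1@0 c2@5, authorship ......
After op 3 (delete): buffer="qhbvx" (len 5), cursors c1@0 c2@4, authorship .....
After op 4 (move_right): buffer="qhbvx" (len 5), cursors c1@1 c2@5, authorship .....
After op 5 (insert('a')): buffer="qahbvxa" (len 7), cursors c1@2 c2@7, authorship .1....2
After op 6 (delete): buffer="qhbvx" (len 5), cursors c1@1 c2@5, authorship .....
After op 7 (add_cursor(1)): buffer="qhbvx" (len 5), cursors c1@1 c3@1 c2@5, authorship .....
After op 8 (add_cursor(1)): buffer="qhbvx" (len 5), cursors c1@1 c3@1 c4@1 c2@5, authorship .....
After op 9 (insert('l')): buffer="qlllhbvxl" (len 9), cursors c1@4 c3@4 c4@4 c2@9, authorship .134....2
Authorship (.=original, N=cursor N): . 1 3 4 . . . . 2
Index 3: author = 4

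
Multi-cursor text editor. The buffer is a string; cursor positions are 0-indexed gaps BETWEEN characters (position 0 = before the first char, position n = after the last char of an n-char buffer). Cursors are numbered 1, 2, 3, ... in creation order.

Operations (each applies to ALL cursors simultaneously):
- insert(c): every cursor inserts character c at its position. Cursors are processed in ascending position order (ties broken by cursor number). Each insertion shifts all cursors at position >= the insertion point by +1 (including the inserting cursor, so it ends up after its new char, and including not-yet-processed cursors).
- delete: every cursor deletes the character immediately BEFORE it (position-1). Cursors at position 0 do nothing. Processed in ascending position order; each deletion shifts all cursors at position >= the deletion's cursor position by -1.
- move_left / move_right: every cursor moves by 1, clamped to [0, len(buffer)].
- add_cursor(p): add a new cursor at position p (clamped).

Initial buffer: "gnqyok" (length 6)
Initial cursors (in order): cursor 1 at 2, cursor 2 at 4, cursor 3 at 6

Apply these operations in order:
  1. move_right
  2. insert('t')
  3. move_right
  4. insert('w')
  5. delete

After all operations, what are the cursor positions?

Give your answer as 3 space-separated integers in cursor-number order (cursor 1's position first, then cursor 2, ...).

After op 1 (move_right): buffer="gnqyok" (len 6), cursors c1@3 c2@5 c3@6, authorship ......
After op 2 (insert('t')): buffer="gnqtyotkt" (len 9), cursors c1@4 c2@7 c3@9, authorship ...1..2.3
After op 3 (move_right): buffer="gnqtyotkt" (len 9), cursors c1@5 c2@8 c3@9, authorship ...1..2.3
After op 4 (insert('w')): buffer="gnqtywotkwtw" (len 12), cursors c1@6 c2@10 c3@12, authorship ...1.1.2.233
After op 5 (delete): buffer="gnqtyotkt" (len 9), cursors c1@5 c2@8 c3@9, authorship ...1..2.3

Answer: 5 8 9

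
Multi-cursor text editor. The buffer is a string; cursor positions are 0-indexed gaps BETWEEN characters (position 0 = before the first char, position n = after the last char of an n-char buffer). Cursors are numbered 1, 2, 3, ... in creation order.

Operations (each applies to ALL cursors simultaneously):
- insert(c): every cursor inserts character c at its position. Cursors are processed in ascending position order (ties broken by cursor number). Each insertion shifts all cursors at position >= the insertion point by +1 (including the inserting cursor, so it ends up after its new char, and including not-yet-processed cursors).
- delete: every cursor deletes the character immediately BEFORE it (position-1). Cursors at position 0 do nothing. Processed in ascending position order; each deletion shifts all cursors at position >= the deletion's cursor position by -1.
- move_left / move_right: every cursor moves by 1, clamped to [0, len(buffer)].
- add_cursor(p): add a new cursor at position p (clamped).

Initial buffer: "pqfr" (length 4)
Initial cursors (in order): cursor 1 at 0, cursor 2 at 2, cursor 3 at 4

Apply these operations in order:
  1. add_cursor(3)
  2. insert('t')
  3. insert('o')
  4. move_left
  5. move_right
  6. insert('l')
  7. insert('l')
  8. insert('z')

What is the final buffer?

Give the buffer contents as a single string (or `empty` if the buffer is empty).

Answer: tollzpqtollzftollzrtollz

Derivation:
After op 1 (add_cursor(3)): buffer="pqfr" (len 4), cursors c1@0 c2@2 c4@3 c3@4, authorship ....
After op 2 (insert('t')): buffer="tpqtftrt" (len 8), cursors c1@1 c2@4 c4@6 c3@8, authorship 1..2.4.3
After op 3 (insert('o')): buffer="topqtoftorto" (len 12), cursors c1@2 c2@6 c4@9 c3@12, authorship 11..22.44.33
After op 4 (move_left): buffer="topqtoftorto" (len 12), cursors c1@1 c2@5 c4@8 c3@11, authorship 11..22.44.33
After op 5 (move_right): buffer="topqtoftorto" (len 12), cursors c1@2 c2@6 c4@9 c3@12, authorship 11..22.44.33
After op 6 (insert('l')): buffer="tolpqtolftolrtol" (len 16), cursors c1@3 c2@8 c4@12 c3@16, authorship 111..222.444.333
After op 7 (insert('l')): buffer="tollpqtollftollrtoll" (len 20), cursors c1@4 c2@10 c4@15 c3@20, authorship 1111..2222.4444.3333
After op 8 (insert('z')): buffer="tollzpqtollzftollzrtollz" (len 24), cursors c1@5 c2@12 c4@18 c3@24, authorship 11111..22222.44444.33333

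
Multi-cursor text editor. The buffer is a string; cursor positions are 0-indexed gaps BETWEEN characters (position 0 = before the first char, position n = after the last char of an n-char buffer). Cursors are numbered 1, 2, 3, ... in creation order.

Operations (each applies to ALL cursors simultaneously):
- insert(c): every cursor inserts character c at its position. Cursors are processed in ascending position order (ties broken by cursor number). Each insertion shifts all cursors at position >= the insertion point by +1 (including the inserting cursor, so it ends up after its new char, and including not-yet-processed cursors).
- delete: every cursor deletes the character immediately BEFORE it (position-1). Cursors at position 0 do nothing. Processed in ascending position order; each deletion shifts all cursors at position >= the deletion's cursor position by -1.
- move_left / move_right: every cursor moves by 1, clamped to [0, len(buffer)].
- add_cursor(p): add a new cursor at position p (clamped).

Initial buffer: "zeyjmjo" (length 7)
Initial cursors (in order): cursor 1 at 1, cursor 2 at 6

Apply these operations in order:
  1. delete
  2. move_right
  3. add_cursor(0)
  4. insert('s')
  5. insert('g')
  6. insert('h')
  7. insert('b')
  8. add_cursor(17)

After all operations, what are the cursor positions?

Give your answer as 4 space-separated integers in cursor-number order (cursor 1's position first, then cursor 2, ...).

After op 1 (delete): buffer="eyjmo" (len 5), cursors c1@0 c2@4, authorship .....
After op 2 (move_right): buffer="eyjmo" (len 5), cursors c1@1 c2@5, authorship .....
After op 3 (add_cursor(0)): buffer="eyjmo" (len 5), cursors c3@0 c1@1 c2@5, authorship .....
After op 4 (insert('s')): buffer="sesyjmos" (len 8), cursors c3@1 c1@3 c2@8, authorship 3.1....2
After op 5 (insert('g')): buffer="sgesgyjmosg" (len 11), cursors c3@2 c1@5 c2@11, authorship 33.11....22
After op 6 (insert('h')): buffer="sghesghyjmosgh" (len 14), cursors c3@3 c1@7 c2@14, authorship 333.111....222
After op 7 (insert('b')): buffer="sghbesghbyjmosghb" (len 17), cursors c3@4 c1@9 c2@17, authorship 3333.1111....2222
After op 8 (add_cursor(17)): buffer="sghbesghbyjmosghb" (len 17), cursors c3@4 c1@9 c2@17 c4@17, authorship 3333.1111....2222

Answer: 9 17 4 17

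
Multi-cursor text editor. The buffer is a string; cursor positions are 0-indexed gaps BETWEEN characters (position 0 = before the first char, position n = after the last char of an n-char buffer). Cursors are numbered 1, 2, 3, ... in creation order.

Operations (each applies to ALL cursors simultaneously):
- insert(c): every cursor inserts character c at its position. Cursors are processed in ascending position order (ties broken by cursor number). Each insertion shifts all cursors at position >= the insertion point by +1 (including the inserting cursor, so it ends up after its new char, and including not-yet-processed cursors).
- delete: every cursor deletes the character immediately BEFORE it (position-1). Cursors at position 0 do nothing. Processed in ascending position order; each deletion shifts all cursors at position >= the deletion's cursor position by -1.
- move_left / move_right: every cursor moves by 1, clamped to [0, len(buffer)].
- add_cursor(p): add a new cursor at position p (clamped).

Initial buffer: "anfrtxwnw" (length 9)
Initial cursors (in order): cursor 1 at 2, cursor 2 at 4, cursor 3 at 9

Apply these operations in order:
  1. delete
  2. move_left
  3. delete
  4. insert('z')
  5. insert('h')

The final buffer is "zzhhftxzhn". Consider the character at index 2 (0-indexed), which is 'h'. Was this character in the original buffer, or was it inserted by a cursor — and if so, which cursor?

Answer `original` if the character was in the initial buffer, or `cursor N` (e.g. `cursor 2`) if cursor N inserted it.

Answer: cursor 1

Derivation:
After op 1 (delete): buffer="aftxwn" (len 6), cursors c1@1 c2@2 c3@6, authorship ......
After op 2 (move_left): buffer="aftxwn" (len 6), cursors c1@0 c2@1 c3@5, authorship ......
After op 3 (delete): buffer="ftxn" (len 4), cursors c1@0 c2@0 c3@3, authorship ....
After op 4 (insert('z')): buffer="zzftxzn" (len 7), cursors c1@2 c2@2 c3@6, authorship 12...3.
After op 5 (insert('h')): buffer="zzhhftxzhn" (len 10), cursors c1@4 c2@4 c3@9, authorship 1212...33.
Authorship (.=original, N=cursor N): 1 2 1 2 . . . 3 3 .
Index 2: author = 1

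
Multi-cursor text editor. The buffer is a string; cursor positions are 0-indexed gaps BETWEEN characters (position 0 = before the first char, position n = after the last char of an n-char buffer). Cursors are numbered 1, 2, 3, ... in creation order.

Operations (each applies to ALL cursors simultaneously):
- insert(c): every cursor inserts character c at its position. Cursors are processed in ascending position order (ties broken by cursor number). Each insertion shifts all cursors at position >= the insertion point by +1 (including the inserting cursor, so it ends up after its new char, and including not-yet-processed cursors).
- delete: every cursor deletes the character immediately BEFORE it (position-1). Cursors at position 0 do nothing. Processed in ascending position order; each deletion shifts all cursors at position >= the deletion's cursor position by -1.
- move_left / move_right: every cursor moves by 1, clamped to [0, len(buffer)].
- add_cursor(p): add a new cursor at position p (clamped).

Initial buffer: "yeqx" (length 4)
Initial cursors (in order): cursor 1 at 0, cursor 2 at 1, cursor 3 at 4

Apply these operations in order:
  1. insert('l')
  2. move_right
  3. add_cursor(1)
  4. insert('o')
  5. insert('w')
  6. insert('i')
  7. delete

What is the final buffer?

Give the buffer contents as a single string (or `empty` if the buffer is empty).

Answer: lowyowleowqxlow

Derivation:
After op 1 (insert('l')): buffer="lyleqxl" (len 7), cursors c1@1 c2@3 c3@7, authorship 1.2...3
After op 2 (move_right): buffer="lyleqxl" (len 7), cursors c1@2 c2@4 c3@7, authorship 1.2...3
After op 3 (add_cursor(1)): buffer="lyleqxl" (len 7), cursors c4@1 c1@2 c2@4 c3@7, authorship 1.2...3
After op 4 (insert('o')): buffer="loyoleoqxlo" (len 11), cursors c4@2 c1@4 c2@7 c3@11, authorship 14.12.2..33
After op 5 (insert('w')): buffer="lowyowleowqxlow" (len 15), cursors c4@3 c1@6 c2@10 c3@15, authorship 144.112.22..333
After op 6 (insert('i')): buffer="lowiyowileowiqxlowi" (len 19), cursors c4@4 c1@8 c2@13 c3@19, authorship 1444.1112.222..3333
After op 7 (delete): buffer="lowyowleowqxlow" (len 15), cursors c4@3 c1@6 c2@10 c3@15, authorship 144.112.22..333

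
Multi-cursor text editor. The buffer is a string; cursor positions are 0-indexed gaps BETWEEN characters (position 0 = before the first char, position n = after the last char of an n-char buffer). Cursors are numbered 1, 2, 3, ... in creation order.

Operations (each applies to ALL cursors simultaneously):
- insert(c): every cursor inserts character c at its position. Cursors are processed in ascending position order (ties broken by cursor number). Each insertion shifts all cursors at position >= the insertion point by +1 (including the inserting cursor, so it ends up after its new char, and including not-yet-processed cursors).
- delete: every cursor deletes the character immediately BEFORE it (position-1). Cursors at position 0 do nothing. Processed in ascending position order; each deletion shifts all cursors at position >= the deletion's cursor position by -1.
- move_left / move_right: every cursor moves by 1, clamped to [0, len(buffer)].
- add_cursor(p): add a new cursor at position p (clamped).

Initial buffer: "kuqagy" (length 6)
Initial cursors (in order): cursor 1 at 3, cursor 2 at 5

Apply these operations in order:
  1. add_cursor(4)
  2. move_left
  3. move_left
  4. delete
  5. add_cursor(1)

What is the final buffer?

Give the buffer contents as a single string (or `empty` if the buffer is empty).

Answer: agy

Derivation:
After op 1 (add_cursor(4)): buffer="kuqagy" (len 6), cursors c1@3 c3@4 c2@5, authorship ......
After op 2 (move_left): buffer="kuqagy" (len 6), cursors c1@2 c3@3 c2@4, authorship ......
After op 3 (move_left): buffer="kuqagy" (len 6), cursors c1@1 c3@2 c2@3, authorship ......
After op 4 (delete): buffer="agy" (len 3), cursors c1@0 c2@0 c3@0, authorship ...
After op 5 (add_cursor(1)): buffer="agy" (len 3), cursors c1@0 c2@0 c3@0 c4@1, authorship ...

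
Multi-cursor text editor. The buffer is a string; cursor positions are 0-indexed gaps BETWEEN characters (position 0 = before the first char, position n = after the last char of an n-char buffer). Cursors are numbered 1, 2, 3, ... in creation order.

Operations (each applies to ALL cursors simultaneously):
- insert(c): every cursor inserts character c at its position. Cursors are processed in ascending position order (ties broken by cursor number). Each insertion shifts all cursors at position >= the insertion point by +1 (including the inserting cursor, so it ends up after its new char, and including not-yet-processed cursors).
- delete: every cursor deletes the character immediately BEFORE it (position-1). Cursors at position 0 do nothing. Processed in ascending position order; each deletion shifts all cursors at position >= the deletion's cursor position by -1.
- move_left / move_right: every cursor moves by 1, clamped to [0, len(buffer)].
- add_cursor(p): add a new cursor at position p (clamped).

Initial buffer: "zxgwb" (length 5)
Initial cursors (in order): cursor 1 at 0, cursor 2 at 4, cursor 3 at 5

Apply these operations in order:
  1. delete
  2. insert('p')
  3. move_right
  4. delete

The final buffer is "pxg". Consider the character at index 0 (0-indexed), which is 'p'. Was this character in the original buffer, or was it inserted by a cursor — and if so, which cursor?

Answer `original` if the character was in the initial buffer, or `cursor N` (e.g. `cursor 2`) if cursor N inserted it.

Answer: cursor 1

Derivation:
After op 1 (delete): buffer="zxg" (len 3), cursors c1@0 c2@3 c3@3, authorship ...
After op 2 (insert('p')): buffer="pzxgpp" (len 6), cursors c1@1 c2@6 c3@6, authorship 1...23
After op 3 (move_right): buffer="pzxgpp" (len 6), cursors c1@2 c2@6 c3@6, authorship 1...23
After op 4 (delete): buffer="pxg" (len 3), cursors c1@1 c2@3 c3@3, authorship 1..
Authorship (.=original, N=cursor N): 1 . .
Index 0: author = 1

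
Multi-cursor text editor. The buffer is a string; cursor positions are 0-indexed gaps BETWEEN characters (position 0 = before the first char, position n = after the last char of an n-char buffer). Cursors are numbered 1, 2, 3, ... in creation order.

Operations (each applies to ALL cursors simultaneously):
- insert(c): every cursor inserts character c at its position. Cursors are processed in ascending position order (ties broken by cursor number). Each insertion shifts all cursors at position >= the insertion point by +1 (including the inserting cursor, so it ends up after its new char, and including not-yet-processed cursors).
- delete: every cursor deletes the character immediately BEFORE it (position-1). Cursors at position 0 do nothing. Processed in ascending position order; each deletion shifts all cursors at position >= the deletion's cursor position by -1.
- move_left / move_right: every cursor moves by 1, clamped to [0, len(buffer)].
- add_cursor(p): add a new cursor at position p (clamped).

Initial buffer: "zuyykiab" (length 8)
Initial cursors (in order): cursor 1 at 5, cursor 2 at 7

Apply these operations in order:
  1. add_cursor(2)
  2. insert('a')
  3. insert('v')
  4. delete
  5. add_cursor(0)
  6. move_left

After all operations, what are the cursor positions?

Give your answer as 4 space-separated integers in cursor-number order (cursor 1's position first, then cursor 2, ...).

After op 1 (add_cursor(2)): buffer="zuyykiab" (len 8), cursors c3@2 c1@5 c2@7, authorship ........
After op 2 (insert('a')): buffer="zuayykaiaab" (len 11), cursors c3@3 c1@7 c2@10, authorship ..3...1..2.
After op 3 (insert('v')): buffer="zuavyykaviaavb" (len 14), cursors c3@4 c1@9 c2@13, authorship ..33...11..22.
After op 4 (delete): buffer="zuayykaiaab" (len 11), cursors c3@3 c1@7 c2@10, authorship ..3...1..2.
After op 5 (add_cursor(0)): buffer="zuayykaiaab" (len 11), cursors c4@0 c3@3 c1@7 c2@10, authorship ..3...1..2.
After op 6 (move_left): buffer="zuayykaiaab" (len 11), cursors c4@0 c3@2 c1@6 c2@9, authorship ..3...1..2.

Answer: 6 9 2 0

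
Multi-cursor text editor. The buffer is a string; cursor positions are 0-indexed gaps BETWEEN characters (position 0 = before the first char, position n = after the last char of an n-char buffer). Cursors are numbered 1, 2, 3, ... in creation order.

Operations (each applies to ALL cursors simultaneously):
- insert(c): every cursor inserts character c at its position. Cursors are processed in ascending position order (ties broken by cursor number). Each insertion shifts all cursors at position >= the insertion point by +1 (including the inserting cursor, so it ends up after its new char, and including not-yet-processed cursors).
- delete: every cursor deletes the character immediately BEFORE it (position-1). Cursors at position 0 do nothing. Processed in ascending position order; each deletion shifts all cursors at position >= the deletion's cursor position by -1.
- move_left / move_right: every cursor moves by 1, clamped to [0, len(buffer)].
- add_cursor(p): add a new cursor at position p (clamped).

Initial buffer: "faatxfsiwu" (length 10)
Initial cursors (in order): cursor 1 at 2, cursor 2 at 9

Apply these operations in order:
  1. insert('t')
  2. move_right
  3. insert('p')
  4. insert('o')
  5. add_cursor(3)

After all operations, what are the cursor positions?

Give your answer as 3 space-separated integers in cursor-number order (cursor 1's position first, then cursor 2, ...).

After op 1 (insert('t')): buffer="fatatxfsiwtu" (len 12), cursors c1@3 c2@11, authorship ..1.......2.
After op 2 (move_right): buffer="fatatxfsiwtu" (len 12), cursors c1@4 c2@12, authorship ..1.......2.
After op 3 (insert('p')): buffer="fataptxfsiwtup" (len 14), cursors c1@5 c2@14, authorship ..1.1......2.2
After op 4 (insert('o')): buffer="fatapotxfsiwtupo" (len 16), cursors c1@6 c2@16, authorship ..1.11......2.22
After op 5 (add_cursor(3)): buffer="fatapotxfsiwtupo" (len 16), cursors c3@3 c1@6 c2@16, authorship ..1.11......2.22

Answer: 6 16 3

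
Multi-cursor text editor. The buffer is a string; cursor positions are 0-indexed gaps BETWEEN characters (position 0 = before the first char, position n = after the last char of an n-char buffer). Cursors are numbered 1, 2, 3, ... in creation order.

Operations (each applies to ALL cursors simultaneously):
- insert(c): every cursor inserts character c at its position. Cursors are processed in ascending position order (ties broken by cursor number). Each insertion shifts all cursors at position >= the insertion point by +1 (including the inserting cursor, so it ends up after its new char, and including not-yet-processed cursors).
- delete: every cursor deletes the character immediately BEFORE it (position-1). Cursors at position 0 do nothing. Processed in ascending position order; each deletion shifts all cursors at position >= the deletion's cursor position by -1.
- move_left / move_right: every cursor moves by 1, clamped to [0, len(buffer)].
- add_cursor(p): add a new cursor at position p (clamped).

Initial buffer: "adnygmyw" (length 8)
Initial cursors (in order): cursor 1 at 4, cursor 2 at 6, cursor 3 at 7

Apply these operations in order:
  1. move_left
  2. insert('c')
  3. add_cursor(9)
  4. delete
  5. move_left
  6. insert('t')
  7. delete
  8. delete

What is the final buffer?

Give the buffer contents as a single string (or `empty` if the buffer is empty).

Answer: gyw

Derivation:
After op 1 (move_left): buffer="adnygmyw" (len 8), cursors c1@3 c2@5 c3@6, authorship ........
After op 2 (insert('c')): buffer="adncygcmcyw" (len 11), cursors c1@4 c2@7 c3@9, authorship ...1..2.3..
After op 3 (add_cursor(9)): buffer="adncygcmcyw" (len 11), cursors c1@4 c2@7 c3@9 c4@9, authorship ...1..2.3..
After op 4 (delete): buffer="adnygyw" (len 7), cursors c1@3 c2@5 c3@5 c4@5, authorship .......
After op 5 (move_left): buffer="adnygyw" (len 7), cursors c1@2 c2@4 c3@4 c4@4, authorship .......
After op 6 (insert('t')): buffer="adtnytttgyw" (len 11), cursors c1@3 c2@8 c3@8 c4@8, authorship ..1..234...
After op 7 (delete): buffer="adnygyw" (len 7), cursors c1@2 c2@4 c3@4 c4@4, authorship .......
After op 8 (delete): buffer="gyw" (len 3), cursors c1@0 c2@0 c3@0 c4@0, authorship ...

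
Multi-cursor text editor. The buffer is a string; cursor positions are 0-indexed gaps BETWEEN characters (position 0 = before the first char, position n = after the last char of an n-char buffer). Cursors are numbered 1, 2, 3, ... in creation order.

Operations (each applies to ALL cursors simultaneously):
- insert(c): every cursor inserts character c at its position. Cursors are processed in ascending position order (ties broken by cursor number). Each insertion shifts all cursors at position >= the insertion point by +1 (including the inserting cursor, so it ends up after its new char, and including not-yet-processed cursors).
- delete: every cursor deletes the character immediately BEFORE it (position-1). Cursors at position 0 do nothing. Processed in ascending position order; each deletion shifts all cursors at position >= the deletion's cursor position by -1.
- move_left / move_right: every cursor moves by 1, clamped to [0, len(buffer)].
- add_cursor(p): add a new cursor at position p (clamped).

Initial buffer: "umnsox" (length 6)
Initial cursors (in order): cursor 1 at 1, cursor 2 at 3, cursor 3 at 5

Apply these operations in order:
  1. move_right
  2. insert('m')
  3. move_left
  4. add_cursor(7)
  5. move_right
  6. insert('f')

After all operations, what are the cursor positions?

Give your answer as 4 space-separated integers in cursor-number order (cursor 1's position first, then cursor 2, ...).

After op 1 (move_right): buffer="umnsox" (len 6), cursors c1@2 c2@4 c3@6, authorship ......
After op 2 (insert('m')): buffer="ummnsmoxm" (len 9), cursors c1@3 c2@6 c3@9, authorship ..1..2..3
After op 3 (move_left): buffer="ummnsmoxm" (len 9), cursors c1@2 c2@5 c3@8, authorship ..1..2..3
After op 4 (add_cursor(7)): buffer="ummnsmoxm" (len 9), cursors c1@2 c2@5 c4@7 c3@8, authorship ..1..2..3
After op 5 (move_right): buffer="ummnsmoxm" (len 9), cursors c1@3 c2@6 c4@8 c3@9, authorship ..1..2..3
After op 6 (insert('f')): buffer="ummfnsmfoxfmf" (len 13), cursors c1@4 c2@8 c4@11 c3@13, authorship ..11..22..433

Answer: 4 8 13 11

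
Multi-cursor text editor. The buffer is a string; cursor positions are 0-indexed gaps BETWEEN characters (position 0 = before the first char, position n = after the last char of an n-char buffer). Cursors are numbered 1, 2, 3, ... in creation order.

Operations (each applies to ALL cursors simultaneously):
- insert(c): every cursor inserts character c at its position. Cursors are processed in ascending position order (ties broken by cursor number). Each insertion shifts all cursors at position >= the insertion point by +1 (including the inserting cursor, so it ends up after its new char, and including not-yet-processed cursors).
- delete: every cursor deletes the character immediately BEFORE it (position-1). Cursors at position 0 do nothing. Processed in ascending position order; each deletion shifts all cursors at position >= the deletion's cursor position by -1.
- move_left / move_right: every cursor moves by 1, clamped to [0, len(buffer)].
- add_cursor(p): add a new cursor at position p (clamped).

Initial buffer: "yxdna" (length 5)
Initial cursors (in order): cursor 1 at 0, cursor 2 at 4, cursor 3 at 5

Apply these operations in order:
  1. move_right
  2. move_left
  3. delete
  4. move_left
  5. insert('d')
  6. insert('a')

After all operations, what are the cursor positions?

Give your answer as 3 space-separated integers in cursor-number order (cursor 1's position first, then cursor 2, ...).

Answer: 2 7 7

Derivation:
After op 1 (move_right): buffer="yxdna" (len 5), cursors c1@1 c2@5 c3@5, authorship .....
After op 2 (move_left): buffer="yxdna" (len 5), cursors c1@0 c2@4 c3@4, authorship .....
After op 3 (delete): buffer="yxa" (len 3), cursors c1@0 c2@2 c3@2, authorship ...
After op 4 (move_left): buffer="yxa" (len 3), cursors c1@0 c2@1 c3@1, authorship ...
After op 5 (insert('d')): buffer="dyddxa" (len 6), cursors c1@1 c2@4 c3@4, authorship 1.23..
After op 6 (insert('a')): buffer="dayddaaxa" (len 9), cursors c1@2 c2@7 c3@7, authorship 11.2323..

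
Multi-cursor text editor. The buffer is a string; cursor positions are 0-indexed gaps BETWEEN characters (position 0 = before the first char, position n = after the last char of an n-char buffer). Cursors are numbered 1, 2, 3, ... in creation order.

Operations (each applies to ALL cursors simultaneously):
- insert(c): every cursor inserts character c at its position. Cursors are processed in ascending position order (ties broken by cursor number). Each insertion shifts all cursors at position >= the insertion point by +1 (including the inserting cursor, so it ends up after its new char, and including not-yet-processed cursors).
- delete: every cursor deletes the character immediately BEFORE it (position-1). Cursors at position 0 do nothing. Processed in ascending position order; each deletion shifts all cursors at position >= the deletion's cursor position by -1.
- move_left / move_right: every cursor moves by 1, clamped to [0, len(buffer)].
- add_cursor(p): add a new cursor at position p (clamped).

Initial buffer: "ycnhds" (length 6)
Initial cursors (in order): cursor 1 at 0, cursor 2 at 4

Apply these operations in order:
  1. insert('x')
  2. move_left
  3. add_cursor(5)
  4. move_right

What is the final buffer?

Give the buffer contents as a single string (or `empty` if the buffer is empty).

Answer: xycnhxds

Derivation:
After op 1 (insert('x')): buffer="xycnhxds" (len 8), cursors c1@1 c2@6, authorship 1....2..
After op 2 (move_left): buffer="xycnhxds" (len 8), cursors c1@0 c2@5, authorship 1....2..
After op 3 (add_cursor(5)): buffer="xycnhxds" (len 8), cursors c1@0 c2@5 c3@5, authorship 1....2..
After op 4 (move_right): buffer="xycnhxds" (len 8), cursors c1@1 c2@6 c3@6, authorship 1....2..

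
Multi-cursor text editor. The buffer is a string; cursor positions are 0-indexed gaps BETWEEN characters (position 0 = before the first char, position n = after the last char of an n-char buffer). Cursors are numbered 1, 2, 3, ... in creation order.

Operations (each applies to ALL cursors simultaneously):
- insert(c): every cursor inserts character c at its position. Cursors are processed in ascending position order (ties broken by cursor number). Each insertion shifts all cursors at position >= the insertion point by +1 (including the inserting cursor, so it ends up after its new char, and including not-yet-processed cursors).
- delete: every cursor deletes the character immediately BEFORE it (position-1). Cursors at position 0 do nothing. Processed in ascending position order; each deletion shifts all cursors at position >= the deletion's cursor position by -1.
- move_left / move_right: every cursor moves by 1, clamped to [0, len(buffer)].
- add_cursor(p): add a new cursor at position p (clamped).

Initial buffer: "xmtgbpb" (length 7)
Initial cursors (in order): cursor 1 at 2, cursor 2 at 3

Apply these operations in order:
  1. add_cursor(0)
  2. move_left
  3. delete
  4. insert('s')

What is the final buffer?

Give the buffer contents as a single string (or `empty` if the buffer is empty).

After op 1 (add_cursor(0)): buffer="xmtgbpb" (len 7), cursors c3@0 c1@2 c2@3, authorship .......
After op 2 (move_left): buffer="xmtgbpb" (len 7), cursors c3@0 c1@1 c2@2, authorship .......
After op 3 (delete): buffer="tgbpb" (len 5), cursors c1@0 c2@0 c3@0, authorship .....
After op 4 (insert('s')): buffer="ssstgbpb" (len 8), cursors c1@3 c2@3 c3@3, authorship 123.....

Answer: ssstgbpb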